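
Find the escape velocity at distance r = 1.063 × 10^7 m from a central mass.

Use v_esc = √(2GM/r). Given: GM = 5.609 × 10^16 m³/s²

Escape velocity comes from setting total energy to zero: ½v² − GM/r = 0 ⇒ v_esc = √(2GM / r).
v_esc = √(2 · 5.609e+16 / 1.063e+07) m/s ≈ 1.027e+05 m/s = 102.7 km/s.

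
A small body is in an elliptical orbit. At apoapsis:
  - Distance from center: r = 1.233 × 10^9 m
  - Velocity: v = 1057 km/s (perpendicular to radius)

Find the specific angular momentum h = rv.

Convert to SI: v = 1057 km/s = 1.057e+06 m/s.
With v perpendicular to r, h = r · v.
h = 1.233e+09 · 1.057e+06 m²/s ≈ 1.303e+15 m²/s.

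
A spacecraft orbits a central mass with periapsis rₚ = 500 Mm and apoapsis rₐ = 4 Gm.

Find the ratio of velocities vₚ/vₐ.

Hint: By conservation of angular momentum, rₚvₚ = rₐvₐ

Convert to SI: rₚ = 500 Mm = 5e+08 m; rₐ = 4 Gm = 4e+09 m.
Conservation of angular momentum gives rₚvₚ = rₐvₐ, so vₚ/vₐ = rₐ/rₚ.
vₚ/vₐ = 4e+09 / 5e+08 ≈ 8.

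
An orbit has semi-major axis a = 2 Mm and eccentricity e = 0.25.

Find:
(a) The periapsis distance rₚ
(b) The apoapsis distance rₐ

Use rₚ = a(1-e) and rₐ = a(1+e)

Convert to SI: a = 2 Mm = 2e+06 m.
(a) rₚ = a(1 − e) = 2e+06 · (1 − 0.25) = 2e+06 · 0.75 ≈ 1.5e+06 m = 1.5 Mm.
(b) rₐ = a(1 + e) = 2e+06 · (1 + 0.25) = 2e+06 · 1.25 ≈ 2.5e+06 m = 2.5 Mm.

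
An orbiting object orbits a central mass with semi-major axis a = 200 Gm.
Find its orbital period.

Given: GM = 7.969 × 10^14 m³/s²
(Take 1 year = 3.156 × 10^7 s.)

Convert to SI: a = 200 Gm = 2e+11 m.
Kepler's third law: T = 2π √(a³ / GM).
Substituting a = 2e+11 m and GM = 7.969e+14 m³/s²:
T = 2π √((2e+11)³ / 7.969e+14) s
T ≈ 1.991e+10 s = 630.8 years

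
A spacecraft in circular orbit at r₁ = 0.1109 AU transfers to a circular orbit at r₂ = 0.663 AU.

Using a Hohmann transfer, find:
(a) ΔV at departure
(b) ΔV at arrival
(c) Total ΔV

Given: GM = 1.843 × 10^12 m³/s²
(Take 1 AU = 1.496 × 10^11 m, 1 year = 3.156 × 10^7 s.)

Convert to SI: r₁ = 0.1109 AU = 1.65906e+10 m; r₂ = 0.663 AU = 9.91848e+10 m.
Transfer semi-major axis: a_t = (r₁ + r₂)/2 = (1.65906e+10 + 9.91848e+10)/2 = 5.78877e+10 m.
Circular speeds: v₁ = √(GM/r₁) = 10.5398 m/s, v₂ = √(GM/r₂) = 4.31062 m/s.
Transfer speeds (vis-viva v² = GM(2/r − 1/a_t)): v₁ᵗ = 13.7962 m/s, v₂ᵗ = 2.3077 m/s.
(a) ΔV₁ = |v₁ᵗ − v₁| ≈ 3.256 m/s = 0.000687 AU/year.
(b) ΔV₂ = |v₂ − v₂ᵗ| ≈ 2.003 m/s = 0.0004225 AU/year.
(c) ΔV_total = ΔV₁ + ΔV₂ ≈ 5.259 m/s = 0.00111 AU/year.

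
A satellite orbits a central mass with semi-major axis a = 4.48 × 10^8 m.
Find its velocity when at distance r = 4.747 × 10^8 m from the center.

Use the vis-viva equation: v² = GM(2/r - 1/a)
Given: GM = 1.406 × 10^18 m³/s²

Vis-viva: v = √(GM · (2/r − 1/a)).
2/r − 1/a = 2/4.747e+08 − 1/4.48e+08 = 1.98104e-09 m⁻¹.
v = √(1.406e+18 · 1.98104e-09) m/s ≈ 5.278e+04 m/s = 52.78 km/s.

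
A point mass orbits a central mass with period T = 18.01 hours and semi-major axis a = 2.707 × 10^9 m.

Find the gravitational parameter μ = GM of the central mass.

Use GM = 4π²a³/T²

Convert to SI: T = 18.01 hours = 64836 s.
GM = 4π² · a³ / T².
GM = 4π² · (2.707e+09)³ / (64836)² m³/s² ≈ 1.863e+20 m³/s² = 1.863 × 10^20 m³/s².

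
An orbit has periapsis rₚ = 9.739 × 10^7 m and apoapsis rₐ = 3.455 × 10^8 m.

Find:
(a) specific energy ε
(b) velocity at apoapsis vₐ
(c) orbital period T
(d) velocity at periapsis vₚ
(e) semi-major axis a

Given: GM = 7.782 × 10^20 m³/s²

(a) With a = (rₚ + rₐ)/2 = 2.21445e+08 m, ε = −GM/(2a) = −7.782e+20/(2 · 2.21445e+08) J/kg ≈ -1.757e+12 J/kg
(b) With a = (rₚ + rₐ)/2 = 2.21445e+08 m, vₐ = √(GM (2/rₐ − 1/a)) = √(7.782e+20 · (2/3.455e+08 − 1/2.21445e+08)) m/s ≈ 9.953e+05 m/s
(c) With a = (rₚ + rₐ)/2 = 2.21445e+08 m, T = 2π √(a³/GM) = 2π √((2.21445e+08)³/7.782e+20) s ≈ 742.2 s
(d) With a = (rₚ + rₐ)/2 = 2.21445e+08 m, vₚ = √(GM (2/rₚ − 1/a)) = √(7.782e+20 · (2/9.739e+07 − 1/2.21445e+08)) m/s ≈ 3.531e+06 m/s
(e) a = (rₚ + rₐ)/2 = (9.739e+07 + 3.455e+08)/2 ≈ 2.214e+08 m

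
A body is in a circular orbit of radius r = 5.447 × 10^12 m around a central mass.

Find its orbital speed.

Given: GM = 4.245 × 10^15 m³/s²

For a circular orbit, gravity supplies the centripetal force, so v = √(GM / r).
v = √(4.245e+15 / 5.447e+12) m/s ≈ 27.92 m/s = 27.92 m/s.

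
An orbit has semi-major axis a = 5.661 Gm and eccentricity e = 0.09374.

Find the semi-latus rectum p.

Convert to SI: a = 5.661 Gm = 5.661e+09 m.
p = a (1 − e²).
p = 5.661e+09 · (1 − (0.09374)²) = 5.661e+09 · 0.991213 ≈ 5.611e+09 m = 5.611 Gm.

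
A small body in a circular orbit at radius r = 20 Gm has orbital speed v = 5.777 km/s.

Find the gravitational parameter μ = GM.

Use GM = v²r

Convert to SI: r = 20 Gm = 2e+10 m; v = 5.777 km/s = 5777 m/s.
For a circular orbit v² = GM/r, so GM = v² · r.
GM = (5777)² · 2e+10 m³/s² ≈ 6.675e+17 m³/s² = 6.675 × 10^17 m³/s².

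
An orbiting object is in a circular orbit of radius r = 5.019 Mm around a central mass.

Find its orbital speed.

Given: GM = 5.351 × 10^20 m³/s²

Convert to SI: r = 5.019 Mm = 5.019e+06 m.
For a circular orbit, gravity supplies the centripetal force, so v = √(GM / r).
v = √(5.351e+20 / 5.019e+06) m/s ≈ 1.033e+07 m/s = 1.033e+04 km/s.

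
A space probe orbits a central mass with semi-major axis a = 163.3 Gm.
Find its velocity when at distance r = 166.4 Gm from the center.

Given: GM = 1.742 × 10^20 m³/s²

Convert to SI: a = 163.3 Gm = 1.633e+11 m; r = 166.4 Gm = 1.664e+11 m.
Vis-viva: v = √(GM · (2/r − 1/a)).
2/r − 1/a = 2/1.664e+11 − 1/1.633e+11 = 5.89553e-12 m⁻¹.
v = √(1.742e+20 · 5.89553e-12) m/s ≈ 3.205e+04 m/s = 32.05 km/s.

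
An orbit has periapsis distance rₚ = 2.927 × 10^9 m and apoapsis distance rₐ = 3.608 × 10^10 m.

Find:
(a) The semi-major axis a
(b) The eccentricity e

(a) a = (rₚ + rₐ) / 2 = (2.927e+09 + 3.608e+10) / 2 ≈ 1.95e+10 m = 1.95 × 10^10 m.
(b) e = (rₐ − rₚ) / (rₐ + rₚ) = (3.608e+10 − 2.927e+09) / (3.608e+10 + 2.927e+09) ≈ 0.8499.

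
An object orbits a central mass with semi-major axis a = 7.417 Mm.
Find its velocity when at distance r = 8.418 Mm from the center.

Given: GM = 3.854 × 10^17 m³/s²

Convert to SI: a = 7.417 Mm = 7.417e+06 m; r = 8.418 Mm = 8.418e+06 m.
Vis-viva: v = √(GM · (2/r − 1/a)).
2/r − 1/a = 2/8.418e+06 − 1/7.417e+06 = 1.02761e-07 m⁻¹.
v = √(3.854e+17 · 1.02761e-07) m/s ≈ 1.99e+05 m/s = 199 km/s.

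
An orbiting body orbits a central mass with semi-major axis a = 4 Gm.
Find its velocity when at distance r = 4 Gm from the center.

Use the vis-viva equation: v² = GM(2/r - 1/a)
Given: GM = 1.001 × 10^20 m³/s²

Convert to SI: a = 4 Gm = 4e+09 m; r = 4 Gm = 4e+09 m.
Vis-viva: v = √(GM · (2/r − 1/a)).
2/r − 1/a = 2/4e+09 − 1/4e+09 = 2.5e-10 m⁻¹.
v = √(1.001e+20 · 2.5e-10) m/s ≈ 1.582e+05 m/s = 158.2 km/s.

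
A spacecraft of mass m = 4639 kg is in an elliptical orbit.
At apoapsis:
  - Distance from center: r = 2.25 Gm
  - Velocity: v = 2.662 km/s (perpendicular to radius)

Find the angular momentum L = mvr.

Convert to SI: r = 2.25 Gm = 2.25e+09 m; v = 2.662 km/s = 2662 m/s.
Since v is perpendicular to r, L = m · v · r.
L = 4639 · 2662 · 2.25e+09 kg·m²/s ≈ 2.779e+16 kg·m²/s.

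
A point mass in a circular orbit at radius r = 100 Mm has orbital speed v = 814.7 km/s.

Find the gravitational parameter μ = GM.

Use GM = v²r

Convert to SI: r = 100 Mm = 1e+08 m; v = 814.7 km/s = 814700 m/s.
For a circular orbit v² = GM/r, so GM = v² · r.
GM = (814700)² · 1e+08 m³/s² ≈ 6.637e+19 m³/s² = 6.637 × 10^19 m³/s².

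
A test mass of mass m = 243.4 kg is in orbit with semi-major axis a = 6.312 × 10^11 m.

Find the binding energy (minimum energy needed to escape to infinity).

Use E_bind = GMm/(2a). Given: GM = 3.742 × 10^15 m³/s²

Total orbital energy is E = −GMm/(2a); binding energy is E_bind = −E = GMm/(2a).
E_bind = 3.742e+15 · 243.4 / (2 · 6.312e+11) J ≈ 7.215e+05 J = 721.5 kJ.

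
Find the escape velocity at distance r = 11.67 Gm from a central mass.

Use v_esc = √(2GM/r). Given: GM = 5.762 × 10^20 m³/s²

Convert to SI: r = 11.67 Gm = 1.167e+10 m.
Escape velocity comes from setting total energy to zero: ½v² − GM/r = 0 ⇒ v_esc = √(2GM / r).
v_esc = √(2 · 5.762e+20 / 1.167e+10) m/s ≈ 3.142e+05 m/s = 314.2 km/s.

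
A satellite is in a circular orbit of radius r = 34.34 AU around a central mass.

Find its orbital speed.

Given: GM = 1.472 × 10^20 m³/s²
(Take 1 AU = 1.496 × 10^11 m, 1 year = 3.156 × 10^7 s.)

Convert to SI: r = 34.34 AU = 5.13726e+12 m.
For a circular orbit, gravity supplies the centripetal force, so v = √(GM / r).
v = √(1.472e+20 / 5.13726e+12) m/s ≈ 5353 m/s = 1.129 AU/year.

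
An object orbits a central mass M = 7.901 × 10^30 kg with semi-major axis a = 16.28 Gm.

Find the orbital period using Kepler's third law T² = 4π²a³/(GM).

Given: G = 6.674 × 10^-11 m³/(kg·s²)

Convert to SI: a = 16.28 Gm = 1.628e+10 m.
GM = G · M = 6.674e-11 · 7.901e+30 = 5.27313e+20 m³/s².
Kepler's third law: T = 2π √(a³ / GM).
Substituting a = 1.628e+10 m and GM = 5.27313e+20 m³/s²:
T = 2π √((1.628e+10)³ / 5.27313e+20) s
T ≈ 5.684e+05 s = 6.578 days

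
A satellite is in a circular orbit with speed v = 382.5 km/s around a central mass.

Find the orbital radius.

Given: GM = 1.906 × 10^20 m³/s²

Convert to SI: v = 382.5 km/s = 382500 m/s.
For a circular orbit, v² = GM / r, so r = GM / v².
r = 1.906e+20 / (382500)² m ≈ 1.303e+09 m = 1.303 Gm.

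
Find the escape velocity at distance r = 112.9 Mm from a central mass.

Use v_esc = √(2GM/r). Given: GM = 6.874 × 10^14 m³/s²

Convert to SI: r = 112.9 Mm = 1.129e+08 m.
Escape velocity comes from setting total energy to zero: ½v² − GM/r = 0 ⇒ v_esc = √(2GM / r).
v_esc = √(2 · 6.874e+14 / 1.129e+08) m/s ≈ 3490 m/s = 3.49 km/s.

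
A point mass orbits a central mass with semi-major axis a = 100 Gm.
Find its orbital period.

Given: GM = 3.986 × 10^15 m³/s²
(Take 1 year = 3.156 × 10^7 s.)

Convert to SI: a = 100 Gm = 1e+11 m.
Kepler's third law: T = 2π √(a³ / GM).
Substituting a = 1e+11 m and GM = 3.986e+15 m³/s²:
T = 2π √((1e+11)³ / 3.986e+15) s
T ≈ 3.147e+09 s = 99.72 years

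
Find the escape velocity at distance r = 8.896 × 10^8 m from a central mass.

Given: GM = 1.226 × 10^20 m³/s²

Escape velocity comes from setting total energy to zero: ½v² − GM/r = 0 ⇒ v_esc = √(2GM / r).
v_esc = √(2 · 1.226e+20 / 8.896e+08) m/s ≈ 5.25e+05 m/s = 525 km/s.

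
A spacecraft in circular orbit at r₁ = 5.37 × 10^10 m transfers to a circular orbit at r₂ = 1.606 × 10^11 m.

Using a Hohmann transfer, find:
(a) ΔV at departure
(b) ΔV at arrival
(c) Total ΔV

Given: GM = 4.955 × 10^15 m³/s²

Transfer semi-major axis: a_t = (r₁ + r₂)/2 = (5.37e+10 + 1.606e+11)/2 = 1.0715e+11 m.
Circular speeds: v₁ = √(GM/r₁) = 303.763 m/s, v₂ = √(GM/r₂) = 175.65 m/s.
Transfer speeds (vis-viva v² = GM(2/r − 1/a_t)): v₁ᵗ = 371.887 m/s, v₂ᵗ = 124.348 m/s.
(a) ΔV₁ = |v₁ᵗ − v₁| ≈ 68.12 m/s = 68.12 m/s.
(b) ΔV₂ = |v₂ − v₂ᵗ| ≈ 51.3 m/s = 51.3 m/s.
(c) ΔV_total = ΔV₁ + ΔV₂ ≈ 119.4 m/s = 119.4 m/s.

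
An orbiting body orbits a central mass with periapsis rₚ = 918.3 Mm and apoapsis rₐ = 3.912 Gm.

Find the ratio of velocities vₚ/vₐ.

Convert to SI: rₚ = 918.3 Mm = 9.183e+08 m; rₐ = 3.912 Gm = 3.912e+09 m.
Conservation of angular momentum gives rₚvₚ = rₐvₐ, so vₚ/vₐ = rₐ/rₚ.
vₚ/vₐ = 3.912e+09 / 9.183e+08 ≈ 4.26.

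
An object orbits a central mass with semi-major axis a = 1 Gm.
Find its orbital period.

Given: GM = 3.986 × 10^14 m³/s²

Convert to SI: a = 1 Gm = 1e+09 m.
Kepler's third law: T = 2π √(a³ / GM).
Substituting a = 1e+09 m and GM = 3.986e+14 m³/s²:
T = 2π √((1e+09)³ / 3.986e+14) s
T ≈ 9.952e+06 s = 115.2 days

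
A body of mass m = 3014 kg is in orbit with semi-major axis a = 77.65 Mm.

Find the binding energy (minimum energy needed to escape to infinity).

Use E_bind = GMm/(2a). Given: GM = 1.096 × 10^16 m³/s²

Convert to SI: a = 77.65 Mm = 7.765e+07 m.
Total orbital energy is E = −GMm/(2a); binding energy is E_bind = −E = GMm/(2a).
E_bind = 1.096e+16 · 3014 / (2 · 7.765e+07) J ≈ 2.127e+11 J = 212.7 GJ.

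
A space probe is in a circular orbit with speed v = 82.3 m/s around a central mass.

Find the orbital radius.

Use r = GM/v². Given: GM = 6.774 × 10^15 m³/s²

For a circular orbit, v² = GM / r, so r = GM / v².
r = 6.774e+15 / (82.3)² m ≈ 1e+12 m = 1 Tm.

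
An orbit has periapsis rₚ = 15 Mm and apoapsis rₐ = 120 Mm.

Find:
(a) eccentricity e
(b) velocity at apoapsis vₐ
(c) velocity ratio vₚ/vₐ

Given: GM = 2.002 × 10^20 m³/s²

Convert to SI: rₚ = 15 Mm = 1.5e+07 m; rₐ = 120 Mm = 1.2e+08 m.
(a) e = (rₐ − rₚ)/(rₐ + rₚ) = (1.2e+08 − 1.5e+07)/(1.2e+08 + 1.5e+07) ≈ 0.7778
(b) With a = (rₚ + rₐ)/2 = 6.75e+07 m, vₐ = √(GM (2/rₐ − 1/a)) = √(2.002e+20 · (2/1.2e+08 − 1/6.75e+07)) m/s ≈ 6.089e+05 m/s
(c) Conservation of angular momentum (rₚvₚ = rₐvₐ) gives vₚ/vₐ = rₐ/rₚ = 1.2e+08/1.5e+07 ≈ 8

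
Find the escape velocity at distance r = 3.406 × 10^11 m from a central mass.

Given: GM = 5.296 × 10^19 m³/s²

Escape velocity comes from setting total energy to zero: ½v² − GM/r = 0 ⇒ v_esc = √(2GM / r).
v_esc = √(2 · 5.296e+19 / 3.406e+11) m/s ≈ 1.763e+04 m/s = 17.63 km/s.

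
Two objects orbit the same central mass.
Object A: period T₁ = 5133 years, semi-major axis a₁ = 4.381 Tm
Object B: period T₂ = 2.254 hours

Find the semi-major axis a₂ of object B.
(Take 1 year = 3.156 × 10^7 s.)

Convert to SI: T₁ = 5133 years = 1.61997e+11 s; a₁ = 4.381 Tm = 4.381e+12 m; T₂ = 2.254 hours = 8114.4 s.
Kepler's third law: (T₁/T₂)² = (a₁/a₂)³ ⇒ a₂ = a₁ · (T₂/T₁)^(2/3).
T₂/T₁ = 8114.4 / 1.61997e+11 = 5.00897e-08.
a₂ = 4.381e+12 · (5.00897e-08)^(2/3) m ≈ 5.953e+07 m = 59.53 Mm.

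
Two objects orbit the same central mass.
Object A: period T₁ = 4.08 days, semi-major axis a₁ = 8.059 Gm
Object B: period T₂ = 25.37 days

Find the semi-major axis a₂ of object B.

Convert to SI: T₁ = 4.08 days = 352512 s; a₁ = 8.059 Gm = 8.059e+09 m; T₂ = 25.37 days = 2.19197e+06 s.
Kepler's third law: (T₁/T₂)² = (a₁/a₂)³ ⇒ a₂ = a₁ · (T₂/T₁)^(2/3).
T₂/T₁ = 2.19197e+06 / 352512 = 6.21814.
a₂ = 8.059e+09 · (6.21814)^(2/3) m ≈ 2.725e+10 m = 27.25 Gm.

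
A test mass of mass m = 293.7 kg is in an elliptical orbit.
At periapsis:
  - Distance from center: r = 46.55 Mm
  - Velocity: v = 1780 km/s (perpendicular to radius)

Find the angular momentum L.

Convert to SI: r = 46.55 Mm = 4.655e+07 m; v = 1780 km/s = 1.78e+06 m/s.
Since v is perpendicular to r, L = m · v · r.
L = 293.7 · 1.78e+06 · 4.655e+07 kg·m²/s ≈ 2.434e+16 kg·m²/s.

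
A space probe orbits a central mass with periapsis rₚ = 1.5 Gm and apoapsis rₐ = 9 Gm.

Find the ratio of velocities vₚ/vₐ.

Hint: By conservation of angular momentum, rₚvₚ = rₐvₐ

Convert to SI: rₚ = 1.5 Gm = 1.5e+09 m; rₐ = 9 Gm = 9e+09 m.
Conservation of angular momentum gives rₚvₚ = rₐvₐ, so vₚ/vₐ = rₐ/rₚ.
vₚ/vₐ = 9e+09 / 1.5e+09 ≈ 6.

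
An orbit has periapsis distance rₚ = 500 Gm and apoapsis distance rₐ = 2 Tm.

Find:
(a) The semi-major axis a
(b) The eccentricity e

Convert to SI: rₚ = 500 Gm = 5e+11 m; rₐ = 2 Tm = 2e+12 m.
(a) a = (rₚ + rₐ) / 2 = (5e+11 + 2e+12) / 2 ≈ 1.25e+12 m = 1.25 Tm.
(b) e = (rₐ − rₚ) / (rₐ + rₚ) = (2e+12 − 5e+11) / (2e+12 + 5e+11) ≈ 0.6.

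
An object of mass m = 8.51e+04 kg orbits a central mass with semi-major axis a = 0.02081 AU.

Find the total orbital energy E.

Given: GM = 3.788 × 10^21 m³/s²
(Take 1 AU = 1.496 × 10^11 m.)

Convert to SI: a = 0.02081 AU = 3.11318e+09 m.
E = −GMm / (2a).
E = −3.788e+21 · 8.51e+04 / (2 · 3.11318e+09) J ≈ -5.177e+16 J = -51.77 PJ.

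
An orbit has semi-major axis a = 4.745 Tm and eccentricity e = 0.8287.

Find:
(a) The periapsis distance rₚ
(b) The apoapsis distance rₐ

Convert to SI: a = 4.745 Tm = 4.745e+12 m.
(a) rₚ = a(1 − e) = 4.745e+12 · (1 − 0.8287) = 4.745e+12 · 0.1713 ≈ 8.128e+11 m = 812.8 Gm.
(b) rₐ = a(1 + e) = 4.745e+12 · (1 + 0.8287) = 4.745e+12 · 1.8287 ≈ 8.677e+12 m = 8.677 Tm.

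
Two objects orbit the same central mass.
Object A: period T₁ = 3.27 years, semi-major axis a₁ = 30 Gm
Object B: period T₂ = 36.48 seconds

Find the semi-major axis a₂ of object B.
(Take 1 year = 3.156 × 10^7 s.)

Convert to SI: T₁ = 3.27 years = 1.03201e+08 s; a₁ = 30 Gm = 3e+10 m.
Kepler's third law: (T₁/T₂)² = (a₁/a₂)³ ⇒ a₂ = a₁ · (T₂/T₁)^(2/3).
T₂/T₁ = 36.48 / 1.03201e+08 = 3.53484e-07.
a₂ = 3e+10 · (3.53484e-07)^(2/3) m ≈ 1.5e+06 m = 1.5 Mm.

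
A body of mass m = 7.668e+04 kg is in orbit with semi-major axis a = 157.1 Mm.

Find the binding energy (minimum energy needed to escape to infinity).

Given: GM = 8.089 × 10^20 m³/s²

Convert to SI: a = 157.1 Mm = 1.571e+08 m.
Total orbital energy is E = −GMm/(2a); binding energy is E_bind = −E = GMm/(2a).
E_bind = 8.089e+20 · 7.668e+04 / (2 · 1.571e+08) J ≈ 1.974e+17 J = 197.4 PJ.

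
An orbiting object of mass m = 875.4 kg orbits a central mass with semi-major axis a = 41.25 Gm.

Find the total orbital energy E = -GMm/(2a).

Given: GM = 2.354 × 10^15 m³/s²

Convert to SI: a = 41.25 Gm = 4.125e+10 m.
E = −GMm / (2a).
E = −2.354e+15 · 875.4 / (2 · 4.125e+10) J ≈ -2.498e+07 J = -24.98 MJ.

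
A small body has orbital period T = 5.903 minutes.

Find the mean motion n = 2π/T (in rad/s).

Convert to SI: T = 5.903 minutes = 354.18 s.
n = 2π / T.
n = 2π / 354.18 s ≈ 0.01774 rad/s.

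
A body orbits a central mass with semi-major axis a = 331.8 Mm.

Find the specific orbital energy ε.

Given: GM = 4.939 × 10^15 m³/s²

Convert to SI: a = 331.8 Mm = 3.318e+08 m.
ε = −GM / (2a).
ε = −4.939e+15 / (2 · 3.318e+08) J/kg ≈ -7.443e+06 J/kg = -7.443 MJ/kg.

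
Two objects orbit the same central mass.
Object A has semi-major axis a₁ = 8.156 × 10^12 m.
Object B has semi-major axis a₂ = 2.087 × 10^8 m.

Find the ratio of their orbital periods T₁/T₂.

From Kepler's third law, (T₁/T₂)² = (a₁/a₂)³, so T₁/T₂ = (a₁/a₂)^(3/2).
a₁/a₂ = 8.156e+12 / 2.087e+08 = 39080.
T₁/T₂ = (39080)^(3/2) ≈ 7.726e+06.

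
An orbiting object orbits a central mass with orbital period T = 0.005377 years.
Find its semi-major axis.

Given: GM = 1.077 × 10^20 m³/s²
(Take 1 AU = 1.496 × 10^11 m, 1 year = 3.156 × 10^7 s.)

Convert to SI: T = 0.005377 years = 169698 s.
Invert Kepler's third law: a = (GM · T² / (4π²))^(1/3).
Substituting T = 169698 s and GM = 1.077e+20 m³/s²:
a = (1.077e+20 · (169698)² / (4π²))^(1/3) m
a ≈ 4.283e+09 m = 0.02863 AU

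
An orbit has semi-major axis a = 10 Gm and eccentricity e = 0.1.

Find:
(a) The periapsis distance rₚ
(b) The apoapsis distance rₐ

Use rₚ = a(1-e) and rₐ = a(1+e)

Convert to SI: a = 10 Gm = 1e+10 m.
(a) rₚ = a(1 − e) = 1e+10 · (1 − 0.1) = 1e+10 · 0.9 ≈ 9e+09 m = 9 Gm.
(b) rₐ = a(1 + e) = 1e+10 · (1 + 0.1) = 1e+10 · 1.1 ≈ 1.1e+10 m = 11 Gm.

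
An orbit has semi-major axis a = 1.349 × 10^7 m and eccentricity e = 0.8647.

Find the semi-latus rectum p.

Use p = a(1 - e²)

p = a (1 − e²).
p = 1.349e+07 · (1 − (0.8647)²) = 1.349e+07 · 0.252294 ≈ 3.403e+06 m = 3.403 × 10^6 m.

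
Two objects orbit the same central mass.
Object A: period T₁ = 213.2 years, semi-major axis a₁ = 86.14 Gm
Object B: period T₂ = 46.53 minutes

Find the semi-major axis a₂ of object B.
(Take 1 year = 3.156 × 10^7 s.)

Convert to SI: T₁ = 213.2 years = 6.72859e+09 s; a₁ = 86.14 Gm = 8.614e+10 m; T₂ = 46.53 minutes = 2791.8 s.
Kepler's third law: (T₁/T₂)² = (a₁/a₂)³ ⇒ a₂ = a₁ · (T₂/T₁)^(2/3).
T₂/T₁ = 2791.8 / 6.72859e+09 = 4.14916e-07.
a₂ = 8.614e+10 · (4.14916e-07)^(2/3) m ≈ 4.792e+06 m = 4.792 Mm.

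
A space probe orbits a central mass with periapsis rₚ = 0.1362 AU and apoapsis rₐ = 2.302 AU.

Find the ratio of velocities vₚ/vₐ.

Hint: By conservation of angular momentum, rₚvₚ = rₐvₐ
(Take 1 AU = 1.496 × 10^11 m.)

Convert to SI: rₚ = 0.1362 AU = 2.03755e+10 m; rₐ = 2.302 AU = 3.44379e+11 m.
Conservation of angular momentum gives rₚvₚ = rₐvₐ, so vₚ/vₐ = rₐ/rₚ.
vₚ/vₐ = 3.44379e+11 / 2.03755e+10 ≈ 16.9.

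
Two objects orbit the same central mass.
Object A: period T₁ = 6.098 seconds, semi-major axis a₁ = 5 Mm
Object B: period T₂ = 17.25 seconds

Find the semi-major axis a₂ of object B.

Convert to SI: a₁ = 5 Mm = 5e+06 m.
Kepler's third law: (T₁/T₂)² = (a₁/a₂)³ ⇒ a₂ = a₁ · (T₂/T₁)^(2/3).
T₂/T₁ = 17.25 / 6.098 = 2.8288.
a₂ = 5e+06 · (2.8288)^(2/3) m ≈ 1e+07 m = 10 Mm.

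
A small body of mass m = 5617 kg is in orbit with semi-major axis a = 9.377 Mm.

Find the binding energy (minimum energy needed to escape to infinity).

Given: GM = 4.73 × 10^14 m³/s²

Convert to SI: a = 9.377 Mm = 9.377e+06 m.
Total orbital energy is E = −GMm/(2a); binding energy is E_bind = −E = GMm/(2a).
E_bind = 4.73e+14 · 5617 / (2 · 9.377e+06) J ≈ 1.417e+11 J = 141.7 GJ.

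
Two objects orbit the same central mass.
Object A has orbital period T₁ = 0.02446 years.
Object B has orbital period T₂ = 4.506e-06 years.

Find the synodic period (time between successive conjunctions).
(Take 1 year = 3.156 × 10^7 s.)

Convert to SI: T₁ = 0.02446 years = 771958 s; T₂ = 4.506e-06 years = 142.209 s.
T_syn = |T₁ · T₂ / (T₁ − T₂)|.
T_syn = |771958 · 142.209 / (771958 − 142.209)| s ≈ 142.2 s = 4.507e-06 years.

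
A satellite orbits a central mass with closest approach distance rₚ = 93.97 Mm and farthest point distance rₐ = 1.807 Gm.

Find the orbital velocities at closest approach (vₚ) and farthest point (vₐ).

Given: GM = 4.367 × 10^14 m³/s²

Convert to SI: rₚ = 93.97 Mm = 9.397e+07 m; rₐ = 1.807 Gm = 1.807e+09 m.
Use the vis-viva equation v² = GM(2/r − 1/a) with a = (rₚ + rₐ)/2 = (9.397e+07 + 1.807e+09)/2 = 9.50485e+08 m.
vₚ = √(GM · (2/rₚ − 1/a)) = √(4.367e+14 · (2/9.397e+07 − 1/9.50485e+08)) m/s ≈ 2972 m/s = 2.972 km/s.
vₐ = √(GM · (2/rₐ − 1/a)) = √(4.367e+14 · (2/1.807e+09 − 1/9.50485e+08)) m/s ≈ 154.6 m/s = 154.6 m/s.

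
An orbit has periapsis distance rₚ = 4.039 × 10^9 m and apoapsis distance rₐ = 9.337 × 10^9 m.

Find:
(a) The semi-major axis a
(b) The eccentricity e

(a) a = (rₚ + rₐ) / 2 = (4.039e+09 + 9.337e+09) / 2 ≈ 6.688e+09 m = 6.688 × 10^9 m.
(b) e = (rₐ − rₚ) / (rₐ + rₚ) = (9.337e+09 − 4.039e+09) / (9.337e+09 + 4.039e+09) ≈ 0.3961.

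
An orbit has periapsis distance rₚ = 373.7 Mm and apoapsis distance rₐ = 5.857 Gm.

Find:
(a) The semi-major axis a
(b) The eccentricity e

Convert to SI: rₚ = 373.7 Mm = 3.737e+08 m; rₐ = 5.857 Gm = 5.857e+09 m.
(a) a = (rₚ + rₐ) / 2 = (3.737e+08 + 5.857e+09) / 2 ≈ 3.115e+09 m = 3.115 Gm.
(b) e = (rₐ − rₚ) / (rₐ + rₚ) = (5.857e+09 − 3.737e+08) / (5.857e+09 + 3.737e+08) ≈ 0.88.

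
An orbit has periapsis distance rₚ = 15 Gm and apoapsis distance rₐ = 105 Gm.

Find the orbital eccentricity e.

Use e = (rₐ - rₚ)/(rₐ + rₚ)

Convert to SI: rₚ = 15 Gm = 1.5e+10 m; rₐ = 105 Gm = 1.05e+11 m.
e = (rₐ − rₚ) / (rₐ + rₚ).
e = (1.05e+11 − 1.5e+10) / (1.05e+11 + 1.5e+10) = 9e+10 / 1.2e+11 ≈ 0.75.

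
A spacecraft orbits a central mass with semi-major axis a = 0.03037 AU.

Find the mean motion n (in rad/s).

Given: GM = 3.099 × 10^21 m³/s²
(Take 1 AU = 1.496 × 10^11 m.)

Convert to SI: a = 0.03037 AU = 4.54335e+09 m.
n = √(GM / a³).
n = √(3.099e+21 / (4.54335e+09)³) rad/s ≈ 0.0001818 rad/s.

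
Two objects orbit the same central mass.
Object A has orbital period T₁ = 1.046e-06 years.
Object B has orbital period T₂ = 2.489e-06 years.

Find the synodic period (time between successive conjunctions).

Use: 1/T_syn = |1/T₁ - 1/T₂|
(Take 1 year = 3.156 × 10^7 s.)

Convert to SI: T₁ = 1.046e-06 years = 33.0118 s; T₂ = 2.489e-06 years = 78.5528 s.
T_syn = |T₁ · T₂ / (T₁ − T₂)|.
T_syn = |33.0118 · 78.5528 / (33.0118 − 78.5528)| s ≈ 56.94 s = 1.804e-06 years.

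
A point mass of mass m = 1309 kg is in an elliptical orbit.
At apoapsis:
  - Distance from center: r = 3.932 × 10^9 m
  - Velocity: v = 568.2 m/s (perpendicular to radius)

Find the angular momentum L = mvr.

Since v is perpendicular to r, L = m · v · r.
L = 1309 · 568.2 · 3.932e+09 kg·m²/s ≈ 2.925e+15 kg·m²/s.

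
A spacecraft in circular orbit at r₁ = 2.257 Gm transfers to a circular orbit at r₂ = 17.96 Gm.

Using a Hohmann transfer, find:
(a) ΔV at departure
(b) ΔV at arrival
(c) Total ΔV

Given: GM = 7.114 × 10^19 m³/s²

Convert to SI: r₁ = 2.257 Gm = 2.257e+09 m; r₂ = 17.96 Gm = 1.796e+10 m.
Transfer semi-major axis: a_t = (r₁ + r₂)/2 = (2.257e+09 + 1.796e+10)/2 = 1.01085e+10 m.
Circular speeds: v₁ = √(GM/r₁) = 177538 m/s, v₂ = √(GM/r₂) = 62936.7 m/s.
Transfer speeds (vis-viva v² = GM(2/r − 1/a_t)): v₁ᵗ = 236647 m/s, v₂ᵗ = 29739 m/s.
(a) ΔV₁ = |v₁ᵗ − v₁| ≈ 5.911e+04 m/s = 59.11 km/s.
(b) ΔV₂ = |v₂ − v₂ᵗ| ≈ 3.32e+04 m/s = 33.2 km/s.
(c) ΔV_total = ΔV₁ + ΔV₂ ≈ 9.231e+04 m/s = 92.31 km/s.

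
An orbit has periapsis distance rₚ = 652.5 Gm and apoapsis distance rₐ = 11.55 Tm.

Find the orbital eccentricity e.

Convert to SI: rₚ = 652.5 Gm = 6.525e+11 m; rₐ = 11.55 Tm = 1.155e+13 m.
e = (rₐ − rₚ) / (rₐ + rₚ).
e = (1.155e+13 − 6.525e+11) / (1.155e+13 + 6.525e+11) = 1.08975e+13 / 1.22025e+13 ≈ 0.8931.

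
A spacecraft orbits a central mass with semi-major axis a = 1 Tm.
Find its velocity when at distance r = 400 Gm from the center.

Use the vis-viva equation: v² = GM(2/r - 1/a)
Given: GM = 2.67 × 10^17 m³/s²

Convert to SI: a = 1 Tm = 1e+12 m; r = 400 Gm = 4e+11 m.
Vis-viva: v = √(GM · (2/r − 1/a)).
2/r − 1/a = 2/4e+11 − 1/1e+12 = 4e-12 m⁻¹.
v = √(2.67e+17 · 4e-12) m/s ≈ 1033 m/s = 1.033 km/s.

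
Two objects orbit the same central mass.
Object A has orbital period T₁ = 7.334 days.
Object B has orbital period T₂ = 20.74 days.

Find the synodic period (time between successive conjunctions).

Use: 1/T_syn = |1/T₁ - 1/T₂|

Convert to SI: T₁ = 7.334 days = 633658 s; T₂ = 20.74 days = 1.79194e+06 s.
T_syn = |T₁ · T₂ / (T₁ − T₂)|.
T_syn = |633658 · 1.79194e+06 / (633658 − 1.79194e+06)| s ≈ 9.803e+05 s = 11.35 days.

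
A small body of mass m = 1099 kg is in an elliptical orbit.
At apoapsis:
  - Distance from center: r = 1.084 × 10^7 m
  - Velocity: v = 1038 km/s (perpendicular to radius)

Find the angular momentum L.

Convert to SI: v = 1038 km/s = 1.038e+06 m/s.
Since v is perpendicular to r, L = m · v · r.
L = 1099 · 1.038e+06 · 1.084e+07 kg·m²/s ≈ 1.237e+16 kg·m²/s.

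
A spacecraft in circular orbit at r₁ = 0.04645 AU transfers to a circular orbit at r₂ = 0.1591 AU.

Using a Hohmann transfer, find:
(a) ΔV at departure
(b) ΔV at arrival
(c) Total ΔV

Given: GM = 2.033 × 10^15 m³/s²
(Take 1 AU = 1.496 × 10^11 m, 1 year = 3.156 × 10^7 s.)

Convert to SI: r₁ = 0.04645 AU = 6.94892e+09 m; r₂ = 0.1591 AU = 2.38014e+10 m.
Transfer semi-major axis: a_t = (r₁ + r₂)/2 = (6.94892e+09 + 2.38014e+10)/2 = 1.53751e+10 m.
Circular speeds: v₁ = √(GM/r₁) = 540.891 m/s, v₂ = √(GM/r₂) = 292.259 m/s.
Transfer speeds (vis-viva v² = GM(2/r − 1/a_t)): v₁ᵗ = 672.979 m/s, v₂ᵗ = 196.479 m/s.
(a) ΔV₁ = |v₁ᵗ − v₁| ≈ 132.1 m/s = 0.02787 AU/year.
(b) ΔV₂ = |v₂ − v₂ᵗ| ≈ 95.78 m/s = 0.02021 AU/year.
(c) ΔV_total = ΔV₁ + ΔV₂ ≈ 227.9 m/s = 0.04807 AU/year.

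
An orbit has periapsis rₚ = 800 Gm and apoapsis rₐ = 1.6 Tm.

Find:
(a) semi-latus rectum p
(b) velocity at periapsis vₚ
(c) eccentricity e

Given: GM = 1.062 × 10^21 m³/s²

Convert to SI: rₚ = 800 Gm = 8e+11 m; rₐ = 1.6 Tm = 1.6e+12 m.
(a) From a = (rₚ + rₐ)/2 = 1.2e+12 m and e = (rₐ − rₚ)/(rₐ + rₚ) = 0.333333, p = a(1 − e²) = 1.2e+12 · (1 − (0.333333)²) ≈ 1.067e+12 m
(b) With a = (rₚ + rₐ)/2 = 1.2e+12 m, vₚ = √(GM (2/rₚ − 1/a)) = √(1.062e+21 · (2/8e+11 − 1/1.2e+12)) m/s ≈ 4.207e+04 m/s
(c) e = (rₐ − rₚ)/(rₐ + rₚ) = (1.6e+12 − 8e+11)/(1.6e+12 + 8e+11) ≈ 0.3333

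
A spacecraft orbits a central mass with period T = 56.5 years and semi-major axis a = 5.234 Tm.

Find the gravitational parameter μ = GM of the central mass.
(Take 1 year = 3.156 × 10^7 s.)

Convert to SI: T = 56.5 years = 1.78314e+09 s; a = 5.234 Tm = 5.234e+12 m.
GM = 4π² · a³ / T².
GM = 4π² · (5.234e+12)³ / (1.78314e+09)² m³/s² ≈ 1.78e+21 m³/s² = 1.78 × 10^21 m³/s².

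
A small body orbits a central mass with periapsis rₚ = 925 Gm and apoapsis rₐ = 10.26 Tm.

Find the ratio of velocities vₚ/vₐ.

Convert to SI: rₚ = 925 Gm = 9.25e+11 m; rₐ = 10.26 Tm = 1.026e+13 m.
Conservation of angular momentum gives rₚvₚ = rₐvₐ, so vₚ/vₐ = rₐ/rₚ.
vₚ/vₐ = 1.026e+13 / 9.25e+11 ≈ 11.09.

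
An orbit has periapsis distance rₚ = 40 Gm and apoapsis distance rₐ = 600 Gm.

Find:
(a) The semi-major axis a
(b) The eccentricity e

Convert to SI: rₚ = 40 Gm = 4e+10 m; rₐ = 600 Gm = 6e+11 m.
(a) a = (rₚ + rₐ) / 2 = (4e+10 + 6e+11) / 2 ≈ 3.2e+11 m = 320 Gm.
(b) e = (rₐ − rₚ) / (rₐ + rₚ) = (6e+11 − 4e+10) / (6e+11 + 4e+10) ≈ 0.875.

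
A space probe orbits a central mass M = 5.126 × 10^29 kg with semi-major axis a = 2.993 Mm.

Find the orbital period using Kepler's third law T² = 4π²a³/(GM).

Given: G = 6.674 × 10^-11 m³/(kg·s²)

Convert to SI: a = 2.993 Mm = 2.993e+06 m.
GM = G · M = 6.674e-11 · 5.126e+29 = 3.42109e+19 m³/s².
Kepler's third law: T = 2π √(a³ / GM).
Substituting a = 2.993e+06 m and GM = 3.42109e+19 m³/s²:
T = 2π √((2.993e+06)³ / 3.42109e+19) s
T ≈ 5.562 s = 5.562 seconds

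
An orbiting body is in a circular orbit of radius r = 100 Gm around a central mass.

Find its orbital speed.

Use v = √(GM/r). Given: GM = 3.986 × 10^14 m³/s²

Convert to SI: r = 100 Gm = 1e+11 m.
For a circular orbit, gravity supplies the centripetal force, so v = √(GM / r).
v = √(3.986e+14 / 1e+11) m/s ≈ 63.13 m/s = 63.13 m/s.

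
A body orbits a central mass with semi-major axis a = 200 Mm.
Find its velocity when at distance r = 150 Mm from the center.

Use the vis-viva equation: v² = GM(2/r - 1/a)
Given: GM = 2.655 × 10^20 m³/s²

Convert to SI: a = 200 Mm = 2e+08 m; r = 150 Mm = 1.5e+08 m.
Vis-viva: v = √(GM · (2/r − 1/a)).
2/r − 1/a = 2/1.5e+08 − 1/2e+08 = 8.33333e-09 m⁻¹.
v = √(2.655e+20 · 8.33333e-09) m/s ≈ 1.487e+06 m/s = 1487 km/s.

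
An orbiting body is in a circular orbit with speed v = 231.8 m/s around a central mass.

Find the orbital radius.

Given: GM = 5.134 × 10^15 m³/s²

For a circular orbit, v² = GM / r, so r = GM / v².
r = 5.134e+15 / (231.8)² m ≈ 9.555e+10 m = 95.55 Gm.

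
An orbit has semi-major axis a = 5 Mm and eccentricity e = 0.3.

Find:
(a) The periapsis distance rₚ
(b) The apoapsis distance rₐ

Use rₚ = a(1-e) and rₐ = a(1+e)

Convert to SI: a = 5 Mm = 5e+06 m.
(a) rₚ = a(1 − e) = 5e+06 · (1 − 0.3) = 5e+06 · 0.7 ≈ 3.5e+06 m = 3.5 Mm.
(b) rₐ = a(1 + e) = 5e+06 · (1 + 0.3) = 5e+06 · 1.3 ≈ 6.5e+06 m = 6.5 Mm.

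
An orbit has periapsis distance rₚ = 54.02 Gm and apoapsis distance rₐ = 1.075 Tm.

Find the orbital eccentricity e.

Convert to SI: rₚ = 54.02 Gm = 5.402e+10 m; rₐ = 1.075 Tm = 1.075e+12 m.
e = (rₐ − rₚ) / (rₐ + rₚ).
e = (1.075e+12 − 5.402e+10) / (1.075e+12 + 5.402e+10) = 1.02098e+12 / 1.12902e+12 ≈ 0.9043.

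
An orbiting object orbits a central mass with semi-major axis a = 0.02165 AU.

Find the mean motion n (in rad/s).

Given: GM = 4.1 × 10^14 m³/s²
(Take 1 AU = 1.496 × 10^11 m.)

Convert to SI: a = 0.02165 AU = 3.23884e+09 m.
n = √(GM / a³).
n = √(4.1e+14 / (3.23884e+09)³) rad/s ≈ 1.099e-07 rad/s.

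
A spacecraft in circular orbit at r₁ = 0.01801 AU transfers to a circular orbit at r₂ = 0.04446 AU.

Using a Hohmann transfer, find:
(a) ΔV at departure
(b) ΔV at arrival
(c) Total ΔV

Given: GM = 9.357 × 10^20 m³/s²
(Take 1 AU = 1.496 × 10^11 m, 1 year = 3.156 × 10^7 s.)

Convert to SI: r₁ = 0.01801 AU = 2.6943e+09 m; r₂ = 0.04446 AU = 6.65122e+09 m.
Transfer semi-major axis: a_t = (r₁ + r₂)/2 = (2.6943e+09 + 6.65122e+09)/2 = 4.67276e+09 m.
Circular speeds: v₁ = √(GM/r₁) = 589313 m/s, v₂ = √(GM/r₂) = 375075 m/s.
Transfer speeds (vis-viva v² = GM(2/r − 1/a_t)): v₁ᵗ = 703088 m/s, v₂ᵗ = 284809 m/s.
(a) ΔV₁ = |v₁ᵗ − v₁| ≈ 1.138e+05 m/s = 24 AU/year.
(b) ΔV₂ = |v₂ − v₂ᵗ| ≈ 9.027e+04 m/s = 19.04 AU/year.
(c) ΔV_total = ΔV₁ + ΔV₂ ≈ 2.04e+05 m/s = 43.05 AU/year.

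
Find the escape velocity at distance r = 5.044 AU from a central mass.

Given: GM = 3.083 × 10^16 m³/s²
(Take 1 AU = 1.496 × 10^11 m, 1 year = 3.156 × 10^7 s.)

Convert to SI: r = 5.044 AU = 7.54582e+11 m.
Escape velocity comes from setting total energy to zero: ½v² − GM/r = 0 ⇒ v_esc = √(2GM / r).
v_esc = √(2 · 3.083e+16 / 7.54582e+11) m/s ≈ 285.9 m/s = 0.06031 AU/year.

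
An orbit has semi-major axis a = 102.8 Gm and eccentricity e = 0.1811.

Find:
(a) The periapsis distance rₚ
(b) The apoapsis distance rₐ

Convert to SI: a = 102.8 Gm = 1.028e+11 m.
(a) rₚ = a(1 − e) = 1.028e+11 · (1 − 0.1811) = 1.028e+11 · 0.8189 ≈ 8.418e+10 m = 84.18 Gm.
(b) rₐ = a(1 + e) = 1.028e+11 · (1 + 0.1811) = 1.028e+11 · 1.1811 ≈ 1.214e+11 m = 121.4 Gm.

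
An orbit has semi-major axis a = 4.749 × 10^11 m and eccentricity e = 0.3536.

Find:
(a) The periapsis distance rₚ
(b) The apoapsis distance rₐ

(a) rₚ = a(1 − e) = 4.749e+11 · (1 − 0.3536) = 4.749e+11 · 0.6464 ≈ 3.07e+11 m = 3.07 × 10^11 m.
(b) rₐ = a(1 + e) = 4.749e+11 · (1 + 0.3536) = 4.749e+11 · 1.3536 ≈ 6.428e+11 m = 6.428 × 10^11 m.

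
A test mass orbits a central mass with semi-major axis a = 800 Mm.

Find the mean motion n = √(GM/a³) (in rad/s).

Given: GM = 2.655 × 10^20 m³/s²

Convert to SI: a = 800 Mm = 8e+08 m.
n = √(GM / a³).
n = √(2.655e+20 / (8e+08)³) rad/s ≈ 0.0007201 rad/s.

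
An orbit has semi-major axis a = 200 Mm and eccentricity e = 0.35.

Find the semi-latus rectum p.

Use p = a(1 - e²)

Convert to SI: a = 200 Mm = 2e+08 m.
p = a (1 − e²).
p = 2e+08 · (1 − (0.35)²) = 2e+08 · 0.8775 ≈ 1.755e+08 m = 175.5 Mm.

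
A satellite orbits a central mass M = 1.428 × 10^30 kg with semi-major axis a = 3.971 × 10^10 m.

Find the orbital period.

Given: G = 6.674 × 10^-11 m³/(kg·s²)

GM = G · M = 6.674e-11 · 1.428e+30 = 9.53047e+19 m³/s².
Kepler's third law: T = 2π √(a³ / GM).
Substituting a = 3.971e+10 m and GM = 9.53047e+19 m³/s²:
T = 2π √((3.971e+10)³ / 9.53047e+19) s
T ≈ 5.093e+06 s = 58.95 days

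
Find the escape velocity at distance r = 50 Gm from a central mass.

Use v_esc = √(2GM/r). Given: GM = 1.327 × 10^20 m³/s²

Convert to SI: r = 50 Gm = 5e+10 m.
Escape velocity comes from setting total energy to zero: ½v² − GM/r = 0 ⇒ v_esc = √(2GM / r).
v_esc = √(2 · 1.327e+20 / 5e+10) m/s ≈ 7.286e+04 m/s = 72.86 km/s.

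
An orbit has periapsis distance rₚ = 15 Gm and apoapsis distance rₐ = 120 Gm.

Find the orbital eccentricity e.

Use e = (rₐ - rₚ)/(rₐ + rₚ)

Convert to SI: rₚ = 15 Gm = 1.5e+10 m; rₐ = 120 Gm = 1.2e+11 m.
e = (rₐ − rₚ) / (rₐ + rₚ).
e = (1.2e+11 − 1.5e+10) / (1.2e+11 + 1.5e+10) = 1.05e+11 / 1.35e+11 ≈ 0.7778.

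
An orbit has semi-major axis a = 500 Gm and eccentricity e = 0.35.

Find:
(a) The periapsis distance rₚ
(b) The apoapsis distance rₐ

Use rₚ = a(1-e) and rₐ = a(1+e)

Convert to SI: a = 500 Gm = 5e+11 m.
(a) rₚ = a(1 − e) = 5e+11 · (1 − 0.35) = 5e+11 · 0.65 ≈ 3.25e+11 m = 325 Gm.
(b) rₐ = a(1 + e) = 5e+11 · (1 + 0.35) = 5e+11 · 1.35 ≈ 6.75e+11 m = 675 Gm.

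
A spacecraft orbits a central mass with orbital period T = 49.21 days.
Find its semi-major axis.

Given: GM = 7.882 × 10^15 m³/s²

Convert to SI: T = 49.21 days = 4.25174e+06 s.
Invert Kepler's third law: a = (GM · T² / (4π²))^(1/3).
Substituting T = 4.25174e+06 s and GM = 7.882e+15 m³/s²:
a = (7.882e+15 · (4.25174e+06)² / (4π²))^(1/3) m
a ≈ 1.534e+09 m = 1.534 Gm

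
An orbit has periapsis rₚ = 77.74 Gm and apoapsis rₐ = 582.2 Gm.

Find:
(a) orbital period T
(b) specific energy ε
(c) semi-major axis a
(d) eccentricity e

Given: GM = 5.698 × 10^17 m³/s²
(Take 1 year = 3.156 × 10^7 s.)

Convert to SI: rₚ = 77.74 Gm = 7.774e+10 m; rₐ = 582.2 Gm = 5.822e+11 m.
(a) With a = (rₚ + rₐ)/2 = 3.2997e+11 m, T = 2π √(a³/GM) = 2π √((3.2997e+11)³/5.698e+17) s ≈ 1.578e+09 s
(b) With a = (rₚ + rₐ)/2 = 3.2997e+11 m, ε = −GM/(2a) = −5.698e+17/(2 · 3.2997e+11) J/kg ≈ -8.634e+05 J/kg
(c) a = (rₚ + rₐ)/2 = (7.774e+10 + 5.822e+11)/2 ≈ 3.3e+11 m
(d) e = (rₐ − rₚ)/(rₐ + rₚ) = (5.822e+11 − 7.774e+10)/(5.822e+11 + 7.774e+10) ≈ 0.7644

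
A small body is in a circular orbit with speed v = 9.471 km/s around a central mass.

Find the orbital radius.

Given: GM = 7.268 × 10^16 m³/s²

Convert to SI: v = 9.471 km/s = 9471 m/s.
For a circular orbit, v² = GM / r, so r = GM / v².
r = 7.268e+16 / (9471)² m ≈ 8.103e+08 m = 810.3 Mm.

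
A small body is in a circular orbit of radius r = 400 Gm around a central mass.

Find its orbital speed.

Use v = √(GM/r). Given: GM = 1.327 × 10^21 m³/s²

Convert to SI: r = 400 Gm = 4e+11 m.
For a circular orbit, gravity supplies the centripetal force, so v = √(GM / r).
v = √(1.327e+21 / 4e+11) m/s ≈ 5.76e+04 m/s = 57.6 km/s.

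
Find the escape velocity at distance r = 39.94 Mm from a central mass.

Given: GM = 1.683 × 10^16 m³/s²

Convert to SI: r = 39.94 Mm = 3.994e+07 m.
Escape velocity comes from setting total energy to zero: ½v² − GM/r = 0 ⇒ v_esc = √(2GM / r).
v_esc = √(2 · 1.683e+16 / 3.994e+07) m/s ≈ 2.903e+04 m/s = 29.03 km/s.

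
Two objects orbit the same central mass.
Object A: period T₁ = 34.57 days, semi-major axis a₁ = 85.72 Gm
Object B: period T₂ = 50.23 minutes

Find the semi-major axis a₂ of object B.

Convert to SI: T₁ = 34.57 days = 2.98685e+06 s; a₁ = 85.72 Gm = 8.572e+10 m; T₂ = 50.23 minutes = 3013.8 s.
Kepler's third law: (T₁/T₂)² = (a₁/a₂)³ ⇒ a₂ = a₁ · (T₂/T₁)^(2/3).
T₂/T₁ = 3013.8 / 2.98685e+06 = 0.00100902.
a₂ = 8.572e+10 · (0.00100902)^(2/3) m ≈ 8.623e+08 m = 862.3 Mm.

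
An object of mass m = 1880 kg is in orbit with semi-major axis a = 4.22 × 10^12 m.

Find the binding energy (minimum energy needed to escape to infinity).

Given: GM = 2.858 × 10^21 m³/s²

Total orbital energy is E = −GMm/(2a); binding energy is E_bind = −E = GMm/(2a).
E_bind = 2.858e+21 · 1880 / (2 · 4.22e+12) J ≈ 6.366e+11 J = 636.6 GJ.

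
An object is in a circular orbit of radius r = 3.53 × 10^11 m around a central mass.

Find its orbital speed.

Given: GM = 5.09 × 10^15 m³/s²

For a circular orbit, gravity supplies the centripetal force, so v = √(GM / r).
v = √(5.09e+15 / 3.53e+11) m/s ≈ 120.1 m/s = 120.1 m/s.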